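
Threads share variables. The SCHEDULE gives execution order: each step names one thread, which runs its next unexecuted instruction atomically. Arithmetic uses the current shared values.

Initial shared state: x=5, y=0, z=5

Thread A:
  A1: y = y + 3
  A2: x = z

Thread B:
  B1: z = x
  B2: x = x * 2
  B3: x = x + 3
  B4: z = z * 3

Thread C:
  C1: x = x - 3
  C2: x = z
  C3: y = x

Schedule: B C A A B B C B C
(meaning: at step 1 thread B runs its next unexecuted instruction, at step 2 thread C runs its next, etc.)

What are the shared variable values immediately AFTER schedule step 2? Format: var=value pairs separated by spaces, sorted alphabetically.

Answer: x=2 y=0 z=5

Derivation:
Step 1: thread B executes B1 (z = x). Shared: x=5 y=0 z=5. PCs: A@0 B@1 C@0
Step 2: thread C executes C1 (x = x - 3). Shared: x=2 y=0 z=5. PCs: A@0 B@1 C@1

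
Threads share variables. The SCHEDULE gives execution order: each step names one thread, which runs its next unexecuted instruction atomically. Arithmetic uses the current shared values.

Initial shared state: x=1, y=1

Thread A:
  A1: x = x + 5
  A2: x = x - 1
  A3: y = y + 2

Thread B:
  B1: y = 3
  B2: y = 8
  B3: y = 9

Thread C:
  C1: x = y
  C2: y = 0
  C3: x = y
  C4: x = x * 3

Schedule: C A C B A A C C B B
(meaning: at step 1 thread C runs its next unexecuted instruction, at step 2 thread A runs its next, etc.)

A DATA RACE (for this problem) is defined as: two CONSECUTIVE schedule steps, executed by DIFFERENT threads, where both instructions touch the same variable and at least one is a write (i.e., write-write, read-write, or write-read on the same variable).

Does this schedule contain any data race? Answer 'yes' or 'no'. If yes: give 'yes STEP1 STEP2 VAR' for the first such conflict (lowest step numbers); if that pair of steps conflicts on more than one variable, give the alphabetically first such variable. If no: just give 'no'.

Answer: yes 1 2 x

Derivation:
Steps 1,2: C(x = y) vs A(x = x + 5). RACE on x (W-W).
Steps 2,3: A(r=x,w=x) vs C(r=-,w=y). No conflict.
Steps 3,4: C(y = 0) vs B(y = 3). RACE on y (W-W).
Steps 4,5: B(r=-,w=y) vs A(r=x,w=x). No conflict.
Steps 5,6: same thread (A). No race.
Steps 6,7: A(y = y + 2) vs C(x = y). RACE on y (W-R).
Steps 7,8: same thread (C). No race.
Steps 8,9: C(r=x,w=x) vs B(r=-,w=y). No conflict.
Steps 9,10: same thread (B). No race.
First conflict at steps 1,2.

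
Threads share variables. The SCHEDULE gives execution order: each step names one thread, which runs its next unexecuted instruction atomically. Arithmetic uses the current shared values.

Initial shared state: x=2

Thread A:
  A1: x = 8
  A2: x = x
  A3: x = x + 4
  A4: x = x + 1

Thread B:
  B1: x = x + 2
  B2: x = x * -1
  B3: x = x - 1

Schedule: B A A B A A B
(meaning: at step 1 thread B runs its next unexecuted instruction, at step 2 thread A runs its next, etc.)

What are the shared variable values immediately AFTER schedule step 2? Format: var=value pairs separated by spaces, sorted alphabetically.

Step 1: thread B executes B1 (x = x + 2). Shared: x=4. PCs: A@0 B@1
Step 2: thread A executes A1 (x = 8). Shared: x=8. PCs: A@1 B@1

Answer: x=8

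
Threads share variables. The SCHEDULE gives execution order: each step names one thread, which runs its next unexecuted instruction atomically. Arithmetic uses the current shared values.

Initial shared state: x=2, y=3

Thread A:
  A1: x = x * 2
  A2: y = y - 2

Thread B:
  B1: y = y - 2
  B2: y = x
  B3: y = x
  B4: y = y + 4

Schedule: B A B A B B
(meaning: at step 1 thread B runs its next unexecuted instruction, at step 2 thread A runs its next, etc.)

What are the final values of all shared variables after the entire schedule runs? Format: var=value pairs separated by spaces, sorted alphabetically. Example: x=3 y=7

Answer: x=4 y=8

Derivation:
Step 1: thread B executes B1 (y = y - 2). Shared: x=2 y=1. PCs: A@0 B@1
Step 2: thread A executes A1 (x = x * 2). Shared: x=4 y=1. PCs: A@1 B@1
Step 3: thread B executes B2 (y = x). Shared: x=4 y=4. PCs: A@1 B@2
Step 4: thread A executes A2 (y = y - 2). Shared: x=4 y=2. PCs: A@2 B@2
Step 5: thread B executes B3 (y = x). Shared: x=4 y=4. PCs: A@2 B@3
Step 6: thread B executes B4 (y = y + 4). Shared: x=4 y=8. PCs: A@2 B@4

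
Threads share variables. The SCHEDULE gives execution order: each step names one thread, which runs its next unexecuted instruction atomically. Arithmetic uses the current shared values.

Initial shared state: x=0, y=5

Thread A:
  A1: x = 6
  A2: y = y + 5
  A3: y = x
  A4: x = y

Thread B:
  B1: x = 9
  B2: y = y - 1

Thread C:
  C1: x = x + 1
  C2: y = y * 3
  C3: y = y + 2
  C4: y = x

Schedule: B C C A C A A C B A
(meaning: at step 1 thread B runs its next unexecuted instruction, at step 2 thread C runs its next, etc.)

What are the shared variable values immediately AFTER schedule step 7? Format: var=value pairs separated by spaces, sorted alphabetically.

Answer: x=6 y=6

Derivation:
Step 1: thread B executes B1 (x = 9). Shared: x=9 y=5. PCs: A@0 B@1 C@0
Step 2: thread C executes C1 (x = x + 1). Shared: x=10 y=5. PCs: A@0 B@1 C@1
Step 3: thread C executes C2 (y = y * 3). Shared: x=10 y=15. PCs: A@0 B@1 C@2
Step 4: thread A executes A1 (x = 6). Shared: x=6 y=15. PCs: A@1 B@1 C@2
Step 5: thread C executes C3 (y = y + 2). Shared: x=6 y=17. PCs: A@1 B@1 C@3
Step 6: thread A executes A2 (y = y + 5). Shared: x=6 y=22. PCs: A@2 B@1 C@3
Step 7: thread A executes A3 (y = x). Shared: x=6 y=6. PCs: A@3 B@1 C@3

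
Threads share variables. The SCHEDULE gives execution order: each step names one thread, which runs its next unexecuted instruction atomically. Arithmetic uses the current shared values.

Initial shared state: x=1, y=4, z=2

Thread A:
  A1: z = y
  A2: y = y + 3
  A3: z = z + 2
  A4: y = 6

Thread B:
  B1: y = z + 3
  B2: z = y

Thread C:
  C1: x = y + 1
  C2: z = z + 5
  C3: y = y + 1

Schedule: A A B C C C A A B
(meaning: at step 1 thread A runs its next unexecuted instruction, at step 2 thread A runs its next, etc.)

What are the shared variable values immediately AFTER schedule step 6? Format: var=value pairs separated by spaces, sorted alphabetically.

Step 1: thread A executes A1 (z = y). Shared: x=1 y=4 z=4. PCs: A@1 B@0 C@0
Step 2: thread A executes A2 (y = y + 3). Shared: x=1 y=7 z=4. PCs: A@2 B@0 C@0
Step 3: thread B executes B1 (y = z + 3). Shared: x=1 y=7 z=4. PCs: A@2 B@1 C@0
Step 4: thread C executes C1 (x = y + 1). Shared: x=8 y=7 z=4. PCs: A@2 B@1 C@1
Step 5: thread C executes C2 (z = z + 5). Shared: x=8 y=7 z=9. PCs: A@2 B@1 C@2
Step 6: thread C executes C3 (y = y + 1). Shared: x=8 y=8 z=9. PCs: A@2 B@1 C@3

Answer: x=8 y=8 z=9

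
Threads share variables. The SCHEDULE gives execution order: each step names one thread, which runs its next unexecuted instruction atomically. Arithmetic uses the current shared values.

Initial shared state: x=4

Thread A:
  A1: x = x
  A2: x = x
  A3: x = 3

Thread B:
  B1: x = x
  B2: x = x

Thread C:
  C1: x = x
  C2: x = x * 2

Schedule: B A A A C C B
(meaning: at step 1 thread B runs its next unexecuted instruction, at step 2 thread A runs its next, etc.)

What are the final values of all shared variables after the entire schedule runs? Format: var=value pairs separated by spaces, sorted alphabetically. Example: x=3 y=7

Step 1: thread B executes B1 (x = x). Shared: x=4. PCs: A@0 B@1 C@0
Step 2: thread A executes A1 (x = x). Shared: x=4. PCs: A@1 B@1 C@0
Step 3: thread A executes A2 (x = x). Shared: x=4. PCs: A@2 B@1 C@0
Step 4: thread A executes A3 (x = 3). Shared: x=3. PCs: A@3 B@1 C@0
Step 5: thread C executes C1 (x = x). Shared: x=3. PCs: A@3 B@1 C@1
Step 6: thread C executes C2 (x = x * 2). Shared: x=6. PCs: A@3 B@1 C@2
Step 7: thread B executes B2 (x = x). Shared: x=6. PCs: A@3 B@2 C@2

Answer: x=6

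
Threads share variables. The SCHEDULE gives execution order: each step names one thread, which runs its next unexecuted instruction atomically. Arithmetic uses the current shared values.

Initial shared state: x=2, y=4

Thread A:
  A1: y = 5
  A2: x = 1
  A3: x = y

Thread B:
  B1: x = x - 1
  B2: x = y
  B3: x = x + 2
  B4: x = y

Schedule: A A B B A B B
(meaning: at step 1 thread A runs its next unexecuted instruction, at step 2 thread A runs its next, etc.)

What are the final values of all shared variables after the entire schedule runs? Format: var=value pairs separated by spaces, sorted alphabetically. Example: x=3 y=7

Answer: x=5 y=5

Derivation:
Step 1: thread A executes A1 (y = 5). Shared: x=2 y=5. PCs: A@1 B@0
Step 2: thread A executes A2 (x = 1). Shared: x=1 y=5. PCs: A@2 B@0
Step 3: thread B executes B1 (x = x - 1). Shared: x=0 y=5. PCs: A@2 B@1
Step 4: thread B executes B2 (x = y). Shared: x=5 y=5. PCs: A@2 B@2
Step 5: thread A executes A3 (x = y). Shared: x=5 y=5. PCs: A@3 B@2
Step 6: thread B executes B3 (x = x + 2). Shared: x=7 y=5. PCs: A@3 B@3
Step 7: thread B executes B4 (x = y). Shared: x=5 y=5. PCs: A@3 B@4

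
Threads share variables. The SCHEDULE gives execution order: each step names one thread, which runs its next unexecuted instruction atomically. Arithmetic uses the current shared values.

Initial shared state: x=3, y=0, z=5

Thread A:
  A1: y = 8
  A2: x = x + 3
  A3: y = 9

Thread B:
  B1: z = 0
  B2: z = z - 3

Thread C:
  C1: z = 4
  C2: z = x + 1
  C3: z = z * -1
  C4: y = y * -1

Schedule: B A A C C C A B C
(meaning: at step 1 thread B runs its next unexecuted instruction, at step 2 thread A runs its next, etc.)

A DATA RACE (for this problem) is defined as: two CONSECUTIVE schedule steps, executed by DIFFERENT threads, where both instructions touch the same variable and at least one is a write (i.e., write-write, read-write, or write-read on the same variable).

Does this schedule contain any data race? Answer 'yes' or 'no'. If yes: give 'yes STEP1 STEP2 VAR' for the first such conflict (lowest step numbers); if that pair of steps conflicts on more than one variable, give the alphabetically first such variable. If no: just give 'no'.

Answer: no

Derivation:
Steps 1,2: B(r=-,w=z) vs A(r=-,w=y). No conflict.
Steps 2,3: same thread (A). No race.
Steps 3,4: A(r=x,w=x) vs C(r=-,w=z). No conflict.
Steps 4,5: same thread (C). No race.
Steps 5,6: same thread (C). No race.
Steps 6,7: C(r=z,w=z) vs A(r=-,w=y). No conflict.
Steps 7,8: A(r=-,w=y) vs B(r=z,w=z). No conflict.
Steps 8,9: B(r=z,w=z) vs C(r=y,w=y). No conflict.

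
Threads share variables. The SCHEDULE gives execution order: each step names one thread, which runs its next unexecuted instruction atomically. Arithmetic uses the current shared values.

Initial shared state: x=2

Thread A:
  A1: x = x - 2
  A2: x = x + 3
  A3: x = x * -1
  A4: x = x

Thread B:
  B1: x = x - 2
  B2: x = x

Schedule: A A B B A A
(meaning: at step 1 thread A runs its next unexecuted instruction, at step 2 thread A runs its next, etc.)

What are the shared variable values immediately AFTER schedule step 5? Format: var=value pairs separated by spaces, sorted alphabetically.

Answer: x=-1

Derivation:
Step 1: thread A executes A1 (x = x - 2). Shared: x=0. PCs: A@1 B@0
Step 2: thread A executes A2 (x = x + 3). Shared: x=3. PCs: A@2 B@0
Step 3: thread B executes B1 (x = x - 2). Shared: x=1. PCs: A@2 B@1
Step 4: thread B executes B2 (x = x). Shared: x=1. PCs: A@2 B@2
Step 5: thread A executes A3 (x = x * -1). Shared: x=-1. PCs: A@3 B@2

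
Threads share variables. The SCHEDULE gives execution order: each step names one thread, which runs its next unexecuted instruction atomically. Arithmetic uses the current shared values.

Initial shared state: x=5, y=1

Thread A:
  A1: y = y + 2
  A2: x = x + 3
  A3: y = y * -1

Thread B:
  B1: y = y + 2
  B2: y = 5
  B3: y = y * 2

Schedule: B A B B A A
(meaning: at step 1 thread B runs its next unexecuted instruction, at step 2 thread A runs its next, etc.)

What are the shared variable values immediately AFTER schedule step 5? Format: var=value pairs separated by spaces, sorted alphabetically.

Answer: x=8 y=10

Derivation:
Step 1: thread B executes B1 (y = y + 2). Shared: x=5 y=3. PCs: A@0 B@1
Step 2: thread A executes A1 (y = y + 2). Shared: x=5 y=5. PCs: A@1 B@1
Step 3: thread B executes B2 (y = 5). Shared: x=5 y=5. PCs: A@1 B@2
Step 4: thread B executes B3 (y = y * 2). Shared: x=5 y=10. PCs: A@1 B@3
Step 5: thread A executes A2 (x = x + 3). Shared: x=8 y=10. PCs: A@2 B@3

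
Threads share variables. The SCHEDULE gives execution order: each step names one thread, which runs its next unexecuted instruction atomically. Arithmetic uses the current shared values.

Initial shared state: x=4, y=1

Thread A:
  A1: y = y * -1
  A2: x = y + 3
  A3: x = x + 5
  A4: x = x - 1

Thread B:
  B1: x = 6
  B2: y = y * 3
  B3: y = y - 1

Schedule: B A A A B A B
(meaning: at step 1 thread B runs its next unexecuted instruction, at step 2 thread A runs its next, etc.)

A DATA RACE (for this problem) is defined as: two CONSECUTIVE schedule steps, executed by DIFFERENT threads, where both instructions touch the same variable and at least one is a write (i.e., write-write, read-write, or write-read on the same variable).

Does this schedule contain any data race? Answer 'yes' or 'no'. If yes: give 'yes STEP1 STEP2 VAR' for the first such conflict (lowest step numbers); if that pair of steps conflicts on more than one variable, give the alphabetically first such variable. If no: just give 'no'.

Answer: no

Derivation:
Steps 1,2: B(r=-,w=x) vs A(r=y,w=y). No conflict.
Steps 2,3: same thread (A). No race.
Steps 3,4: same thread (A). No race.
Steps 4,5: A(r=x,w=x) vs B(r=y,w=y). No conflict.
Steps 5,6: B(r=y,w=y) vs A(r=x,w=x). No conflict.
Steps 6,7: A(r=x,w=x) vs B(r=y,w=y). No conflict.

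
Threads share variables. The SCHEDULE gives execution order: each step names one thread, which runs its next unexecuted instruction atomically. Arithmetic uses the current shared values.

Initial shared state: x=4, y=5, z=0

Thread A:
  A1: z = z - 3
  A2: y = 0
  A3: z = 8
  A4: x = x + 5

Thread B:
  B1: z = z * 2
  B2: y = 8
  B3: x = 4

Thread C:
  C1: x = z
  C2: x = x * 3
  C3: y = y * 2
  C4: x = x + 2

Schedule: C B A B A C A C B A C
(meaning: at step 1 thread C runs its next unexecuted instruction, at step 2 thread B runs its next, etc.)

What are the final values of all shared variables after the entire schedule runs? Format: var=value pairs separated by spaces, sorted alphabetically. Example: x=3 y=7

Answer: x=11 y=0 z=8

Derivation:
Step 1: thread C executes C1 (x = z). Shared: x=0 y=5 z=0. PCs: A@0 B@0 C@1
Step 2: thread B executes B1 (z = z * 2). Shared: x=0 y=5 z=0. PCs: A@0 B@1 C@1
Step 3: thread A executes A1 (z = z - 3). Shared: x=0 y=5 z=-3. PCs: A@1 B@1 C@1
Step 4: thread B executes B2 (y = 8). Shared: x=0 y=8 z=-3. PCs: A@1 B@2 C@1
Step 5: thread A executes A2 (y = 0). Shared: x=0 y=0 z=-3. PCs: A@2 B@2 C@1
Step 6: thread C executes C2 (x = x * 3). Shared: x=0 y=0 z=-3. PCs: A@2 B@2 C@2
Step 7: thread A executes A3 (z = 8). Shared: x=0 y=0 z=8. PCs: A@3 B@2 C@2
Step 8: thread C executes C3 (y = y * 2). Shared: x=0 y=0 z=8. PCs: A@3 B@2 C@3
Step 9: thread B executes B3 (x = 4). Shared: x=4 y=0 z=8. PCs: A@3 B@3 C@3
Step 10: thread A executes A4 (x = x + 5). Shared: x=9 y=0 z=8. PCs: A@4 B@3 C@3
Step 11: thread C executes C4 (x = x + 2). Shared: x=11 y=0 z=8. PCs: A@4 B@3 C@4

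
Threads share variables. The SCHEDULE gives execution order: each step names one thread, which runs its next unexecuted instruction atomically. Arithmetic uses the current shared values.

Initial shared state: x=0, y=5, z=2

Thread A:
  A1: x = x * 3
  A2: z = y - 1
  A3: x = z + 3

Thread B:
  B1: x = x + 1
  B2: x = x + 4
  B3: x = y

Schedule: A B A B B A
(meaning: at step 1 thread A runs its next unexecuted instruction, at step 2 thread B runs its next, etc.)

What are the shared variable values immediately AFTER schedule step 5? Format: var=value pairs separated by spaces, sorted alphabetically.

Step 1: thread A executes A1 (x = x * 3). Shared: x=0 y=5 z=2. PCs: A@1 B@0
Step 2: thread B executes B1 (x = x + 1). Shared: x=1 y=5 z=2. PCs: A@1 B@1
Step 3: thread A executes A2 (z = y - 1). Shared: x=1 y=5 z=4. PCs: A@2 B@1
Step 4: thread B executes B2 (x = x + 4). Shared: x=5 y=5 z=4. PCs: A@2 B@2
Step 5: thread B executes B3 (x = y). Shared: x=5 y=5 z=4. PCs: A@2 B@3

Answer: x=5 y=5 z=4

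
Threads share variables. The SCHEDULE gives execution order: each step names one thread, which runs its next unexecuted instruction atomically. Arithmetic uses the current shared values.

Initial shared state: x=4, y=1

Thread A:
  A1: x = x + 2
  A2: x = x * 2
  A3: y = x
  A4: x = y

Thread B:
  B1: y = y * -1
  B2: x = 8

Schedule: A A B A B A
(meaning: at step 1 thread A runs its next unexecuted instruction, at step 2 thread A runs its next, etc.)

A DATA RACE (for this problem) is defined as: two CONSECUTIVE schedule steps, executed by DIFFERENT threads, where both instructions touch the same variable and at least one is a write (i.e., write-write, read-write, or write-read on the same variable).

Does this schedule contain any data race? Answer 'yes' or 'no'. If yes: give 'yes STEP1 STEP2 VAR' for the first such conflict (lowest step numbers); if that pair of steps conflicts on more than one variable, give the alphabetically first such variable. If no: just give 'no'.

Answer: yes 3 4 y

Derivation:
Steps 1,2: same thread (A). No race.
Steps 2,3: A(r=x,w=x) vs B(r=y,w=y). No conflict.
Steps 3,4: B(y = y * -1) vs A(y = x). RACE on y (W-W).
Steps 4,5: A(y = x) vs B(x = 8). RACE on x (R-W).
Steps 5,6: B(x = 8) vs A(x = y). RACE on x (W-W).
First conflict at steps 3,4.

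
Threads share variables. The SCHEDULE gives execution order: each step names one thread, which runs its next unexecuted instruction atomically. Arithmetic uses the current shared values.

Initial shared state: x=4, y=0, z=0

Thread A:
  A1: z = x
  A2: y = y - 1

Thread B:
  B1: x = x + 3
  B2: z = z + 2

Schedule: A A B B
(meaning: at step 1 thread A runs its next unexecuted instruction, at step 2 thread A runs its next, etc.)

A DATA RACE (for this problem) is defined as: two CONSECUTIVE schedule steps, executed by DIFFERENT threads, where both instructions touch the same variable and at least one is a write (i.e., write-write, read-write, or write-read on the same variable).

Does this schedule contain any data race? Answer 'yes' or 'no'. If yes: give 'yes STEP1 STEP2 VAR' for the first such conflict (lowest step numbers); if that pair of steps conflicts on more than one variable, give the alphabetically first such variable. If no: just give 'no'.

Answer: no

Derivation:
Steps 1,2: same thread (A). No race.
Steps 2,3: A(r=y,w=y) vs B(r=x,w=x). No conflict.
Steps 3,4: same thread (B). No race.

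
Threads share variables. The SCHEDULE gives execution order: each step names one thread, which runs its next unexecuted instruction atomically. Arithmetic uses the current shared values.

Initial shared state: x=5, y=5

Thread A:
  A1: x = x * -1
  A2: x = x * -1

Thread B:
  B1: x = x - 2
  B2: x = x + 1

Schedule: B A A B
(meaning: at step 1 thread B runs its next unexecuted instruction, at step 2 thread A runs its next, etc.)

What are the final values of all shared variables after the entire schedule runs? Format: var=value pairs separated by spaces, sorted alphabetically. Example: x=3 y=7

Answer: x=4 y=5

Derivation:
Step 1: thread B executes B1 (x = x - 2). Shared: x=3 y=5. PCs: A@0 B@1
Step 2: thread A executes A1 (x = x * -1). Shared: x=-3 y=5. PCs: A@1 B@1
Step 3: thread A executes A2 (x = x * -1). Shared: x=3 y=5. PCs: A@2 B@1
Step 4: thread B executes B2 (x = x + 1). Shared: x=4 y=5. PCs: A@2 B@2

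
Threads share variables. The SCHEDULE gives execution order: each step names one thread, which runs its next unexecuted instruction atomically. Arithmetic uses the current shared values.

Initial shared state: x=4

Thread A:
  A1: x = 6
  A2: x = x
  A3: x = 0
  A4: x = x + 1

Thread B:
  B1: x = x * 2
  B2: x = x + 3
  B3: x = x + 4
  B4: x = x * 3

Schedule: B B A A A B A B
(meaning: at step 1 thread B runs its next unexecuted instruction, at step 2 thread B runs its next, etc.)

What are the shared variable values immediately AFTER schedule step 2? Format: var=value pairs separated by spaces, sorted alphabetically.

Answer: x=11

Derivation:
Step 1: thread B executes B1 (x = x * 2). Shared: x=8. PCs: A@0 B@1
Step 2: thread B executes B2 (x = x + 3). Shared: x=11. PCs: A@0 B@2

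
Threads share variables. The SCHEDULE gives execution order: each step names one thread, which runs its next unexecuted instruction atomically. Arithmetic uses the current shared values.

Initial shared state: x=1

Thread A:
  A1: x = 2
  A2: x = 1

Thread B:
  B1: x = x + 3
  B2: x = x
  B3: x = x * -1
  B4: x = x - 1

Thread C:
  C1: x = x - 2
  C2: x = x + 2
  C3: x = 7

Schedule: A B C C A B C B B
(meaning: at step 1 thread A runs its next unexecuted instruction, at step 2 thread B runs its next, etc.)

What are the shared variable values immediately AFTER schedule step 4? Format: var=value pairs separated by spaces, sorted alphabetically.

Step 1: thread A executes A1 (x = 2). Shared: x=2. PCs: A@1 B@0 C@0
Step 2: thread B executes B1 (x = x + 3). Shared: x=5. PCs: A@1 B@1 C@0
Step 3: thread C executes C1 (x = x - 2). Shared: x=3. PCs: A@1 B@1 C@1
Step 4: thread C executes C2 (x = x + 2). Shared: x=5. PCs: A@1 B@1 C@2

Answer: x=5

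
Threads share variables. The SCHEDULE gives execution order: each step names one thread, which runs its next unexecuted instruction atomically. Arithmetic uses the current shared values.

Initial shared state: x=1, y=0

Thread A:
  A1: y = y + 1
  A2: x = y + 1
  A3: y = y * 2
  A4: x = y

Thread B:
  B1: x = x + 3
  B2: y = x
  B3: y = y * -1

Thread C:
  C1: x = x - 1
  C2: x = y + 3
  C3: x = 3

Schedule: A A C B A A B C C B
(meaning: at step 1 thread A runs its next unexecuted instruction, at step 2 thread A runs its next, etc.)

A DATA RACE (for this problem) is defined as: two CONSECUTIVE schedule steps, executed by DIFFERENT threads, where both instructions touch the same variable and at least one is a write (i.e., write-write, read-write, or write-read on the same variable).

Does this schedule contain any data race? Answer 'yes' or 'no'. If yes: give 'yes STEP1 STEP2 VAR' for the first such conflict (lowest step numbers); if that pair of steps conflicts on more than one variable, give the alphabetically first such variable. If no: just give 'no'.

Steps 1,2: same thread (A). No race.
Steps 2,3: A(x = y + 1) vs C(x = x - 1). RACE on x (W-W).
Steps 3,4: C(x = x - 1) vs B(x = x + 3). RACE on x (W-W).
Steps 4,5: B(r=x,w=x) vs A(r=y,w=y). No conflict.
Steps 5,6: same thread (A). No race.
Steps 6,7: A(x = y) vs B(y = x). RACE on x (W-R), y (R-W). Multiple vars; alphabetically first is x.
Steps 7,8: B(y = x) vs C(x = y + 3). RACE on x (R-W), y (W-R). Multiple vars; alphabetically first is x.
Steps 8,9: same thread (C). No race.
Steps 9,10: C(r=-,w=x) vs B(r=y,w=y). No conflict.
First conflict at steps 2,3.

Answer: yes 2 3 x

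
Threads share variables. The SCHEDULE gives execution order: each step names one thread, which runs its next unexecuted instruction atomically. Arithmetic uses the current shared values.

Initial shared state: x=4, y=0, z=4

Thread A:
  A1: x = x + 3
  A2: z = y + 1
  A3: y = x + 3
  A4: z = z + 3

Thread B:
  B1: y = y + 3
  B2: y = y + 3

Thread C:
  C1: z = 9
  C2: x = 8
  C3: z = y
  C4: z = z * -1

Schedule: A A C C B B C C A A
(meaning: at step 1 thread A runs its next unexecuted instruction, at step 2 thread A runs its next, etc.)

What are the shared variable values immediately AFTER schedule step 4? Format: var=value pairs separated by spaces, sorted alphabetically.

Answer: x=8 y=0 z=9

Derivation:
Step 1: thread A executes A1 (x = x + 3). Shared: x=7 y=0 z=4. PCs: A@1 B@0 C@0
Step 2: thread A executes A2 (z = y + 1). Shared: x=7 y=0 z=1. PCs: A@2 B@0 C@0
Step 3: thread C executes C1 (z = 9). Shared: x=7 y=0 z=9. PCs: A@2 B@0 C@1
Step 4: thread C executes C2 (x = 8). Shared: x=8 y=0 z=9. PCs: A@2 B@0 C@2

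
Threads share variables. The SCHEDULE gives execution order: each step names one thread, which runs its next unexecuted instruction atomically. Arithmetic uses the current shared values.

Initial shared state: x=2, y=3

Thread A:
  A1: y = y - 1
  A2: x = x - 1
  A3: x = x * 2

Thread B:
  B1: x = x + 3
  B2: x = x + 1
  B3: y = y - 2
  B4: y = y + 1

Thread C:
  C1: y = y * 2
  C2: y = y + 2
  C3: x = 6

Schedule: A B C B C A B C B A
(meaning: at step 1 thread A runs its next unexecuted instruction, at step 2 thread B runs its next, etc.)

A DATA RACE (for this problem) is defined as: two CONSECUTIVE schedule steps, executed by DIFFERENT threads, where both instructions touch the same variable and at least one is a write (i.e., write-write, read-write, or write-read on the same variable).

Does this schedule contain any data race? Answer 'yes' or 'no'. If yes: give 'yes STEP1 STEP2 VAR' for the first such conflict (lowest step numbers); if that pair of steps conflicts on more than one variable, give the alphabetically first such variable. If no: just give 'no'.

Steps 1,2: A(r=y,w=y) vs B(r=x,w=x). No conflict.
Steps 2,3: B(r=x,w=x) vs C(r=y,w=y). No conflict.
Steps 3,4: C(r=y,w=y) vs B(r=x,w=x). No conflict.
Steps 4,5: B(r=x,w=x) vs C(r=y,w=y). No conflict.
Steps 5,6: C(r=y,w=y) vs A(r=x,w=x). No conflict.
Steps 6,7: A(r=x,w=x) vs B(r=y,w=y). No conflict.
Steps 7,8: B(r=y,w=y) vs C(r=-,w=x). No conflict.
Steps 8,9: C(r=-,w=x) vs B(r=y,w=y). No conflict.
Steps 9,10: B(r=y,w=y) vs A(r=x,w=x). No conflict.

Answer: no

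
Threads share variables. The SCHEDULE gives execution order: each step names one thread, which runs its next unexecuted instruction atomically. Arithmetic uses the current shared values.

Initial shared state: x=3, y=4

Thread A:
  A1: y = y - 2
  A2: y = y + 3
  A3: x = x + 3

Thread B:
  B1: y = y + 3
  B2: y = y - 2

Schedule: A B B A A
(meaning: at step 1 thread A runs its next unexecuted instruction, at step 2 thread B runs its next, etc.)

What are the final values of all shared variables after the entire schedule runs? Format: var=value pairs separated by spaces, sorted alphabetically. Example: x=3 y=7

Answer: x=6 y=6

Derivation:
Step 1: thread A executes A1 (y = y - 2). Shared: x=3 y=2. PCs: A@1 B@0
Step 2: thread B executes B1 (y = y + 3). Shared: x=3 y=5. PCs: A@1 B@1
Step 3: thread B executes B2 (y = y - 2). Shared: x=3 y=3. PCs: A@1 B@2
Step 4: thread A executes A2 (y = y + 3). Shared: x=3 y=6. PCs: A@2 B@2
Step 5: thread A executes A3 (x = x + 3). Shared: x=6 y=6. PCs: A@3 B@2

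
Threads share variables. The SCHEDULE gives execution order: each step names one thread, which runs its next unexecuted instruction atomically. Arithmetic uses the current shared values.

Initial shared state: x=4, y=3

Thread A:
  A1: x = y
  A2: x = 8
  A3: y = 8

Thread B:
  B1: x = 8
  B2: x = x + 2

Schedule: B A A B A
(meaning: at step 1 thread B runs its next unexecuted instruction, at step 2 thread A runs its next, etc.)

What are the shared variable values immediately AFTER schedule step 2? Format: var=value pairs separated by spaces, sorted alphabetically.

Answer: x=3 y=3

Derivation:
Step 1: thread B executes B1 (x = 8). Shared: x=8 y=3. PCs: A@0 B@1
Step 2: thread A executes A1 (x = y). Shared: x=3 y=3. PCs: A@1 B@1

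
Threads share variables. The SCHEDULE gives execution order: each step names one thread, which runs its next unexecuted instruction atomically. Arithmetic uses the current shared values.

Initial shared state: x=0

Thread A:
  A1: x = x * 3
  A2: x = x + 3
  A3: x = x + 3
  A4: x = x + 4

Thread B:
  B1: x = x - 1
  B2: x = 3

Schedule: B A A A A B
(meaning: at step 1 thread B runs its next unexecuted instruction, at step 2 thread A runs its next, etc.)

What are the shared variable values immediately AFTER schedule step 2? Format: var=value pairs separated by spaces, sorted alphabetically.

Step 1: thread B executes B1 (x = x - 1). Shared: x=-1. PCs: A@0 B@1
Step 2: thread A executes A1 (x = x * 3). Shared: x=-3. PCs: A@1 B@1

Answer: x=-3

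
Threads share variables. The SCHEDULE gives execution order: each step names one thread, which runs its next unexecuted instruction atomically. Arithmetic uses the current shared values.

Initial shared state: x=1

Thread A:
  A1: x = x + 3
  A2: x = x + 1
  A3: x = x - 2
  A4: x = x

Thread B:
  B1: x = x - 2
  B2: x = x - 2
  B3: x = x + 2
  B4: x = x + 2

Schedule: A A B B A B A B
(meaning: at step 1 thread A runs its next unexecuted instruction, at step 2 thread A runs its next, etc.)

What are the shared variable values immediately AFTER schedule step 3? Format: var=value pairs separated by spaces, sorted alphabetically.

Answer: x=3

Derivation:
Step 1: thread A executes A1 (x = x + 3). Shared: x=4. PCs: A@1 B@0
Step 2: thread A executes A2 (x = x + 1). Shared: x=5. PCs: A@2 B@0
Step 3: thread B executes B1 (x = x - 2). Shared: x=3. PCs: A@2 B@1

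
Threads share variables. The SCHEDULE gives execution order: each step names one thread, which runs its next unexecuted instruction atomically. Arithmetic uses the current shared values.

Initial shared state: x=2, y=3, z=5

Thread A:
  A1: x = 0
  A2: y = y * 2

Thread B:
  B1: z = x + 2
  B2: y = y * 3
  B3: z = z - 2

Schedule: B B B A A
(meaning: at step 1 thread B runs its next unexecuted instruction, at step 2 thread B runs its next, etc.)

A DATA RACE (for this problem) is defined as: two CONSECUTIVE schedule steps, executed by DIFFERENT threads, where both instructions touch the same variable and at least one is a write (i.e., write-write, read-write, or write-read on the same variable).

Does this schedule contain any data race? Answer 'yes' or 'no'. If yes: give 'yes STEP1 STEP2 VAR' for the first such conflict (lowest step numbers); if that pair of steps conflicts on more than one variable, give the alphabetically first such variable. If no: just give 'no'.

Answer: no

Derivation:
Steps 1,2: same thread (B). No race.
Steps 2,3: same thread (B). No race.
Steps 3,4: B(r=z,w=z) vs A(r=-,w=x). No conflict.
Steps 4,5: same thread (A). No race.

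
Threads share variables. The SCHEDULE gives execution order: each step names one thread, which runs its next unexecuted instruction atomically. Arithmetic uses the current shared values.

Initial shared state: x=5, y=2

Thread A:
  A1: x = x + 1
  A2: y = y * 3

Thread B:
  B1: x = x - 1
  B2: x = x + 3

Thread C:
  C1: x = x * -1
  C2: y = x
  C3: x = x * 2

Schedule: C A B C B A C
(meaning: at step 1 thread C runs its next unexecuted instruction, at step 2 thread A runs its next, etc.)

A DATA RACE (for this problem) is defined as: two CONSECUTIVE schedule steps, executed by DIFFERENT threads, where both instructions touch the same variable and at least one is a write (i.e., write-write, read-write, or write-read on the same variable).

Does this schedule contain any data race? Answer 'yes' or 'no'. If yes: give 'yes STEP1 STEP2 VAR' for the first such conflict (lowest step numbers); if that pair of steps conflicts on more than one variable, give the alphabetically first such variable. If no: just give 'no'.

Steps 1,2: C(x = x * -1) vs A(x = x + 1). RACE on x (W-W).
Steps 2,3: A(x = x + 1) vs B(x = x - 1). RACE on x (W-W).
Steps 3,4: B(x = x - 1) vs C(y = x). RACE on x (W-R).
Steps 4,5: C(y = x) vs B(x = x + 3). RACE on x (R-W).
Steps 5,6: B(r=x,w=x) vs A(r=y,w=y). No conflict.
Steps 6,7: A(r=y,w=y) vs C(r=x,w=x). No conflict.
First conflict at steps 1,2.

Answer: yes 1 2 x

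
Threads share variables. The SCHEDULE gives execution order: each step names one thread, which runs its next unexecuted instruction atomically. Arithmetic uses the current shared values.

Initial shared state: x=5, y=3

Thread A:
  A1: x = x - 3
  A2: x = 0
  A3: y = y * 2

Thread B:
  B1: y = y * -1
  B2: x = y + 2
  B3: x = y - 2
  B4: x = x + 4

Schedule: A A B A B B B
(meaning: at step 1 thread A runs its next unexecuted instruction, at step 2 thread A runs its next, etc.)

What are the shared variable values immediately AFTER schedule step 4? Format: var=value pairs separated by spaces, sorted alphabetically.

Step 1: thread A executes A1 (x = x - 3). Shared: x=2 y=3. PCs: A@1 B@0
Step 2: thread A executes A2 (x = 0). Shared: x=0 y=3. PCs: A@2 B@0
Step 3: thread B executes B1 (y = y * -1). Shared: x=0 y=-3. PCs: A@2 B@1
Step 4: thread A executes A3 (y = y * 2). Shared: x=0 y=-6. PCs: A@3 B@1

Answer: x=0 y=-6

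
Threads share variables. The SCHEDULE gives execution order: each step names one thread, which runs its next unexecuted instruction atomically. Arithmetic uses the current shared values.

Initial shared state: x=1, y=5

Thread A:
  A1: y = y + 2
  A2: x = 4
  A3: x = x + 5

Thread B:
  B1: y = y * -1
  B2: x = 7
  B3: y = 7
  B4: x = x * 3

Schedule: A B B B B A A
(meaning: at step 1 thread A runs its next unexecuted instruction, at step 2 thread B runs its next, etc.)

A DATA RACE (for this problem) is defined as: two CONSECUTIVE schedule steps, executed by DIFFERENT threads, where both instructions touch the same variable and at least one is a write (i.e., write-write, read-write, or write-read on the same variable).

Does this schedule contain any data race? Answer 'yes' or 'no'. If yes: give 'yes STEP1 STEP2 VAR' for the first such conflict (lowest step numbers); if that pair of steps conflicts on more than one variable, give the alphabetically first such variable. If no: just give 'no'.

Steps 1,2: A(y = y + 2) vs B(y = y * -1). RACE on y (W-W).
Steps 2,3: same thread (B). No race.
Steps 3,4: same thread (B). No race.
Steps 4,5: same thread (B). No race.
Steps 5,6: B(x = x * 3) vs A(x = 4). RACE on x (W-W).
Steps 6,7: same thread (A). No race.
First conflict at steps 1,2.

Answer: yes 1 2 y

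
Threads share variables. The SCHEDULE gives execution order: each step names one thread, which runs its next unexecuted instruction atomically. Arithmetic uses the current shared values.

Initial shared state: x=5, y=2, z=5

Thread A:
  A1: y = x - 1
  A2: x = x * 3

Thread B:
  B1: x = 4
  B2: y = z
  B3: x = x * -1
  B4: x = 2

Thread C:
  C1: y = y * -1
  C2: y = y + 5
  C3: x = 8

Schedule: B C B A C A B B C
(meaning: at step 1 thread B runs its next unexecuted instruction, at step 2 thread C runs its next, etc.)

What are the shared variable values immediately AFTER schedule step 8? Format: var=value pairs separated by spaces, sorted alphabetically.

Answer: x=2 y=8 z=5

Derivation:
Step 1: thread B executes B1 (x = 4). Shared: x=4 y=2 z=5. PCs: A@0 B@1 C@0
Step 2: thread C executes C1 (y = y * -1). Shared: x=4 y=-2 z=5. PCs: A@0 B@1 C@1
Step 3: thread B executes B2 (y = z). Shared: x=4 y=5 z=5. PCs: A@0 B@2 C@1
Step 4: thread A executes A1 (y = x - 1). Shared: x=4 y=3 z=5. PCs: A@1 B@2 C@1
Step 5: thread C executes C2 (y = y + 5). Shared: x=4 y=8 z=5. PCs: A@1 B@2 C@2
Step 6: thread A executes A2 (x = x * 3). Shared: x=12 y=8 z=5. PCs: A@2 B@2 C@2
Step 7: thread B executes B3 (x = x * -1). Shared: x=-12 y=8 z=5. PCs: A@2 B@3 C@2
Step 8: thread B executes B4 (x = 2). Shared: x=2 y=8 z=5. PCs: A@2 B@4 C@2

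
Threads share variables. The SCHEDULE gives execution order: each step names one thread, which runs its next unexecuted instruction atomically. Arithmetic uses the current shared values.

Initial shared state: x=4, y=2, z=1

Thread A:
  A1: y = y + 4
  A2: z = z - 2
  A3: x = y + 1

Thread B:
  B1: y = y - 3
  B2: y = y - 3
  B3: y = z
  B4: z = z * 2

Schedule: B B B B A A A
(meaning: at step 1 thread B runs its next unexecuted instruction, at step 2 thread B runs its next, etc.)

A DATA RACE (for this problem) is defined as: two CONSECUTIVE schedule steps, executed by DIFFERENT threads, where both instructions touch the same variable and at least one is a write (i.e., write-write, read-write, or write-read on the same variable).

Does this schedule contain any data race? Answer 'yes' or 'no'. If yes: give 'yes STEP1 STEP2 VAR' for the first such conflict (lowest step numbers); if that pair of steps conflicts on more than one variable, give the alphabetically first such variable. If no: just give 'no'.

Steps 1,2: same thread (B). No race.
Steps 2,3: same thread (B). No race.
Steps 3,4: same thread (B). No race.
Steps 4,5: B(r=z,w=z) vs A(r=y,w=y). No conflict.
Steps 5,6: same thread (A). No race.
Steps 6,7: same thread (A). No race.

Answer: no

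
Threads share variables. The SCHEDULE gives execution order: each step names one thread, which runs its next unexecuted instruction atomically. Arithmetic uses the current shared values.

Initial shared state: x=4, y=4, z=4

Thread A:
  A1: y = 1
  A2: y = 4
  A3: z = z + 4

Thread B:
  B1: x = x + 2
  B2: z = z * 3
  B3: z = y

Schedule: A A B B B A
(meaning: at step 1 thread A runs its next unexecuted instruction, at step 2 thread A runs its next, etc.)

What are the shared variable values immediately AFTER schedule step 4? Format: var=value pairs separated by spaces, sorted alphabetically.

Step 1: thread A executes A1 (y = 1). Shared: x=4 y=1 z=4. PCs: A@1 B@0
Step 2: thread A executes A2 (y = 4). Shared: x=4 y=4 z=4. PCs: A@2 B@0
Step 3: thread B executes B1 (x = x + 2). Shared: x=6 y=4 z=4. PCs: A@2 B@1
Step 4: thread B executes B2 (z = z * 3). Shared: x=6 y=4 z=12. PCs: A@2 B@2

Answer: x=6 y=4 z=12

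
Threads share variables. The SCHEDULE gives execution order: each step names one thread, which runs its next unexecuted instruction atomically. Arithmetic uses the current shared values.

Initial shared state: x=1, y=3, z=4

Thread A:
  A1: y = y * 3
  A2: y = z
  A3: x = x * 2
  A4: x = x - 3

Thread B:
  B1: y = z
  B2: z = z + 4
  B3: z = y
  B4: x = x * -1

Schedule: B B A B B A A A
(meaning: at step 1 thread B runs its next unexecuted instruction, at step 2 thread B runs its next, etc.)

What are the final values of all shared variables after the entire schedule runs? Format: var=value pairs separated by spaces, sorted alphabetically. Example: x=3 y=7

Step 1: thread B executes B1 (y = z). Shared: x=1 y=4 z=4. PCs: A@0 B@1
Step 2: thread B executes B2 (z = z + 4). Shared: x=1 y=4 z=8. PCs: A@0 B@2
Step 3: thread A executes A1 (y = y * 3). Shared: x=1 y=12 z=8. PCs: A@1 B@2
Step 4: thread B executes B3 (z = y). Shared: x=1 y=12 z=12. PCs: A@1 B@3
Step 5: thread B executes B4 (x = x * -1). Shared: x=-1 y=12 z=12. PCs: A@1 B@4
Step 6: thread A executes A2 (y = z). Shared: x=-1 y=12 z=12. PCs: A@2 B@4
Step 7: thread A executes A3 (x = x * 2). Shared: x=-2 y=12 z=12. PCs: A@3 B@4
Step 8: thread A executes A4 (x = x - 3). Shared: x=-5 y=12 z=12. PCs: A@4 B@4

Answer: x=-5 y=12 z=12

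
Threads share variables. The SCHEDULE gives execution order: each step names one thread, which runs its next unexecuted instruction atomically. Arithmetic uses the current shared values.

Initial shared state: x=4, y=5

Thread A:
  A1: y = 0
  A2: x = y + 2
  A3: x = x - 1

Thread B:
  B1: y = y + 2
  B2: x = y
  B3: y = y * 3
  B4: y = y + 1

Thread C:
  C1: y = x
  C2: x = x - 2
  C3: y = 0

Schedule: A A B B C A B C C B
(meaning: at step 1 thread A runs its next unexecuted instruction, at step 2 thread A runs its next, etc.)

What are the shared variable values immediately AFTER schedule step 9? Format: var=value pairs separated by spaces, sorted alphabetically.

Step 1: thread A executes A1 (y = 0). Shared: x=4 y=0. PCs: A@1 B@0 C@0
Step 2: thread A executes A2 (x = y + 2). Shared: x=2 y=0. PCs: A@2 B@0 C@0
Step 3: thread B executes B1 (y = y + 2). Shared: x=2 y=2. PCs: A@2 B@1 C@0
Step 4: thread B executes B2 (x = y). Shared: x=2 y=2. PCs: A@2 B@2 C@0
Step 5: thread C executes C1 (y = x). Shared: x=2 y=2. PCs: A@2 B@2 C@1
Step 6: thread A executes A3 (x = x - 1). Shared: x=1 y=2. PCs: A@3 B@2 C@1
Step 7: thread B executes B3 (y = y * 3). Shared: x=1 y=6. PCs: A@3 B@3 C@1
Step 8: thread C executes C2 (x = x - 2). Shared: x=-1 y=6. PCs: A@3 B@3 C@2
Step 9: thread C executes C3 (y = 0). Shared: x=-1 y=0. PCs: A@3 B@3 C@3

Answer: x=-1 y=0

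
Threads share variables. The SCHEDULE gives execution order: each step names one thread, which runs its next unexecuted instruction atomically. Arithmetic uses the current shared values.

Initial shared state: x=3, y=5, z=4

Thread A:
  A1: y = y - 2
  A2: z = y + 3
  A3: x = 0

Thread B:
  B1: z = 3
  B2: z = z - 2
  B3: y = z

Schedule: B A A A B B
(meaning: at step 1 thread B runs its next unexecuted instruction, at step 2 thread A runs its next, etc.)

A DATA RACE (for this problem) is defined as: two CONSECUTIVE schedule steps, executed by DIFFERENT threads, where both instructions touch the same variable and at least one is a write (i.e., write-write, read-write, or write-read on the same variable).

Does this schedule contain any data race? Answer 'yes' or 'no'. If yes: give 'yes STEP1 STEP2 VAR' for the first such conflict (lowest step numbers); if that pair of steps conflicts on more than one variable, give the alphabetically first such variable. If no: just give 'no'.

Steps 1,2: B(r=-,w=z) vs A(r=y,w=y). No conflict.
Steps 2,3: same thread (A). No race.
Steps 3,4: same thread (A). No race.
Steps 4,5: A(r=-,w=x) vs B(r=z,w=z). No conflict.
Steps 5,6: same thread (B). No race.

Answer: no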